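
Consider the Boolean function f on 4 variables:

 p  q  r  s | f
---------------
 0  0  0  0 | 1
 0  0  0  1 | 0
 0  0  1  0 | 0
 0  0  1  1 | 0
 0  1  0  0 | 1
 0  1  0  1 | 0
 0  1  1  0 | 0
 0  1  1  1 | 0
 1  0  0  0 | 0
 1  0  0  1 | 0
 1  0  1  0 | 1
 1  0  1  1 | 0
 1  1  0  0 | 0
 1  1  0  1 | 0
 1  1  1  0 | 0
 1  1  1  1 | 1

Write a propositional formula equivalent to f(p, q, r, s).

Collect the rows where f=1 — (0,0,0,0), (0,1,0,0), (1,0,1,0), (1,1,1,1) — and write one minterm per row: ¬p·¬q·¬r·¬s, ¬p·q·¬r·¬s, p·¬q·r·¬s, p·q·r·s. Their union (logical OR) reproduces the table exactly.

f(p, q, r, s) = (((((not p and not q) and not r) and not s) or (((not p and q) and not r) and not s)) or (((p and not q) and r) and not s)) or (((p and q) and r) and s)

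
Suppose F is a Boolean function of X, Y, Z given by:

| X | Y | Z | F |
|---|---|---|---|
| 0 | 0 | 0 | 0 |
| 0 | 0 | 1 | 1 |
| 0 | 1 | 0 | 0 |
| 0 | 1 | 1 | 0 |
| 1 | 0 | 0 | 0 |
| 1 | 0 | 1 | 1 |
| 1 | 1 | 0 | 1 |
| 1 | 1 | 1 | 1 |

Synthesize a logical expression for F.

Collect the rows where F=1 — (0,0,1), (1,0,1), (1,1,0), (1,1,1) — and write one minterm per row: ¬X·¬Y·Z, X·¬Y·Z, X·Y·¬Z, X·Y·Z. Their union (logical OR) reproduces the table exactly.

F(X, Y, Z) = ((((~X & ~Y) & Z) | ((X & ~Y) & Z)) | ((X & Y) & ~Z)) | ((X & Y) & Z)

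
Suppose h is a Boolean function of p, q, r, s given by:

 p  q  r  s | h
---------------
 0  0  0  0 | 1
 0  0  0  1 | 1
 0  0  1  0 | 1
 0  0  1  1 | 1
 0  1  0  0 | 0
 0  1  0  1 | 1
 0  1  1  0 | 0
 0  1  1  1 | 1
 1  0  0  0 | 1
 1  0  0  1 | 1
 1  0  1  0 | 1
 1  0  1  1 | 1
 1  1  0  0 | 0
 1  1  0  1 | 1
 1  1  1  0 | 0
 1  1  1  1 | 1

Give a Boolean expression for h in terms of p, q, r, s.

h is 0 on only 4 rows — (0,1,0,0), (0,1,1,0), (1,1,0,0), (1,1,1,0). Writing each as a minterm (¬p·q·¬r·¬s, ¬p·q·r·¬s, p·q·¬r·¬s, p·q·r·¬s) and OR-ing them characterizes exactly where h=0, so h is the negation of that disjunction.

h(p, q, r, s) = ¬((((((¬p ∧ q) ∧ ¬r) ∧ ¬s) ∨ (((¬p ∧ q) ∧ r) ∧ ¬s)) ∨ (((p ∧ q) ∧ ¬r) ∧ ¬s)) ∨ (((p ∧ q) ∧ r) ∧ ¬s))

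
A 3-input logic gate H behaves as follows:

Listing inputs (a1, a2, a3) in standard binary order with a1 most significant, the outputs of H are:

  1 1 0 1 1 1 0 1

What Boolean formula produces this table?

There are just 2 zero rows: (0,1,0), (1,1,0). Their minterms are ¬a1·a2·¬a3, a1·a2·¬a3; the OR of those covers precisely the 0-outputs, and negating it yields H.

H(a1, a2, a3) = (((a1' · a2) · a3') + ((a1 · a2) · a3'))'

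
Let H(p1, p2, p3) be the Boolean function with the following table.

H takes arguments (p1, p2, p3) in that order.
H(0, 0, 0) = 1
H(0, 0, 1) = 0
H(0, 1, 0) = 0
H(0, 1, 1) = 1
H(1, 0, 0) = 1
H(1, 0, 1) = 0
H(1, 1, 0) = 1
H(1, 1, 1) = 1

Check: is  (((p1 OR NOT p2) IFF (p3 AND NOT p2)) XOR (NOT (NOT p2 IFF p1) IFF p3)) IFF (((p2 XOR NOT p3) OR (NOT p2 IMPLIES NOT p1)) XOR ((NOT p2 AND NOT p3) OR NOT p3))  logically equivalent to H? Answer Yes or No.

No

Check the formula against H row by row:
  p1=0, p2=0, p3=0: formula gives 1, H = 1 ✓
  p1=0, p2=0, p3=1: formula gives 0, H = 0 ✓
  p1=0, p2=1, p3=0: formula gives 1, but H = 0 ✗
Row (0,1,0) is a counterexample, so the formula is not equivalent to H.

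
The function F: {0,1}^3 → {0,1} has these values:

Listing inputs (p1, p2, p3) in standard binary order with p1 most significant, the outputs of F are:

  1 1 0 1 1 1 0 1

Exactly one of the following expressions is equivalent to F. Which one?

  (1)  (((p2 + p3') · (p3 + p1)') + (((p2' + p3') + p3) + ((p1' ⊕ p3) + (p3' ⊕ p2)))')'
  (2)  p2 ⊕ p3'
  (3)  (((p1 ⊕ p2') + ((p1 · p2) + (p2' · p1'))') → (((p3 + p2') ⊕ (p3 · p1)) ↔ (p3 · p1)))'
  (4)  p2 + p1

3

(1) fails at (0,0,0): the formula yields 0, F is 1.
(2) fails at (0,0,1): the formula yields 0, F is 1.
(4) fails at (0,0,0): the formula yields 0, F is 1.
(3) is the remaining candidate, and it agrees with F on all 8 inputs.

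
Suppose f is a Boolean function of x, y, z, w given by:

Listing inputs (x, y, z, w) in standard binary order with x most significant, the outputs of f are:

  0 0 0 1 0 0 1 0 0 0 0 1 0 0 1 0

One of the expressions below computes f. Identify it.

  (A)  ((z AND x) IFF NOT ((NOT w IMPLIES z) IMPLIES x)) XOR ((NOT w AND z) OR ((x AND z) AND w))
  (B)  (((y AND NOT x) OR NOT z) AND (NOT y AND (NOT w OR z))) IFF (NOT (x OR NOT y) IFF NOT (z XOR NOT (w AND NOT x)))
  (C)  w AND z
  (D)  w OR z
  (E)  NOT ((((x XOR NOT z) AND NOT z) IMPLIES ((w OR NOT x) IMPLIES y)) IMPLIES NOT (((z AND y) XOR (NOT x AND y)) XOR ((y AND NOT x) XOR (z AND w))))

E

(A): at (0,0,0,0) it gives 1, but f = 0 — eliminated.
(B): at (0,0,0,0) it gives 1, but f = 0 — eliminated.
(C): at (0,1,1,0) it gives 0, but f = 1 — eliminated.
(D): at (0,0,0,1) it gives 1, but f = 0 — eliminated.
That leaves (E). Evaluating it on every row reproduces the table of f exactly.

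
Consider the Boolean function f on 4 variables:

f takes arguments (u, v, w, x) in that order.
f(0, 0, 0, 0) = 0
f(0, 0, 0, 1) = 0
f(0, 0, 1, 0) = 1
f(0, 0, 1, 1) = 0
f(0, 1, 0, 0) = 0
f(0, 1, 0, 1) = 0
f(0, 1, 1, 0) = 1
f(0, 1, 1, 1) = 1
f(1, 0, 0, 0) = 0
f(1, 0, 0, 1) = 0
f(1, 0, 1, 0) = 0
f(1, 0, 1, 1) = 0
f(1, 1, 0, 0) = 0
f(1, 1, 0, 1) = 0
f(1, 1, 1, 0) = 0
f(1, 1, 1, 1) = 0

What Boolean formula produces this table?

Collect the rows where f=1 — (0,0,1,0), (0,1,1,0), (0,1,1,1) — and write one minterm per row: ¬u·¬v·w·¬x, ¬u·v·w·¬x, ¬u·v·w·x. Their union (logical OR) reproduces the table exactly.

f(u, v, w, x) = ((((u' · v') · w) · x') + (((u' · v) · w) · x')) + (((u' · v) · w) · x)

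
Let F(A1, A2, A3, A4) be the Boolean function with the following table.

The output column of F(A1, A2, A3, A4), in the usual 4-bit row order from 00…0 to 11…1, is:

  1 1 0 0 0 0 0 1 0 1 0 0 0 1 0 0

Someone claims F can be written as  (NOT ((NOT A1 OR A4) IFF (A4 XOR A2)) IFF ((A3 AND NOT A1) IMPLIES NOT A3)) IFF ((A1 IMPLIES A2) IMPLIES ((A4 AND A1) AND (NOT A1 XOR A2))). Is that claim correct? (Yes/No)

No

Test each input against both F and the formula:
  A1=0, A2=0, A3=0, A4=0: formula gives 0, but F = 1 ✗
Row (0,0,0,0) is a counterexample, so the formula is not equivalent to F.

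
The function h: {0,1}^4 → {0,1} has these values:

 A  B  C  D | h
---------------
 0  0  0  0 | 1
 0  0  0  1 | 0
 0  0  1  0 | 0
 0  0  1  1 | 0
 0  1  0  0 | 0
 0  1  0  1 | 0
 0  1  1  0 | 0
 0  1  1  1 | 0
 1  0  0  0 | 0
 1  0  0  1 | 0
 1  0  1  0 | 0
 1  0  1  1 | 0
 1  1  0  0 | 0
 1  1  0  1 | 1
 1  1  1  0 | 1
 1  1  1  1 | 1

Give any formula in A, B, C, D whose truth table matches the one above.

h(A, B, C, D) = (((((NOT A AND NOT B) AND NOT C) AND NOT D) OR (((A AND B) AND NOT C) AND D)) OR (((A AND B) AND C) AND NOT D)) OR (((A AND B) AND C) AND D)

Collect the rows where h=1 — (0,0,0,0), (1,1,0,1), (1,1,1,0), (1,1,1,1) — and write one minterm per row: ¬A·¬B·¬C·¬D, A·B·¬C·D, A·B·C·¬D, A·B·C·D. Their union (logical OR) reproduces the table exactly.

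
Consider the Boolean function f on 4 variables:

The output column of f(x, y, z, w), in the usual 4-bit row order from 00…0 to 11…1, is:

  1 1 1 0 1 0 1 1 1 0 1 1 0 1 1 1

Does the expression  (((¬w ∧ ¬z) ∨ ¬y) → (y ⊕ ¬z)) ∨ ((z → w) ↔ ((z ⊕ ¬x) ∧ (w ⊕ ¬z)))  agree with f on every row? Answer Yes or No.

Check the formula against f row by row:
  x=0, y=0, z=0, w=0: formula gives 1, f = 1 ✓
  x=0, y=0, z=0, w=1: formula gives 1, f = 1 ✓
  x=0, y=0, z=1, w=0: formula gives 1, f = 1 ✓
  x=0, y=0, z=1, w=1: formula gives 0, f = 0 ✓
  …
  x=0, y=1, z=0, w=1: formula gives 1, but f = 0 ✗
A single disagreement suffices: at (0,1,0,1) they differ, so the formula does not compute f.

No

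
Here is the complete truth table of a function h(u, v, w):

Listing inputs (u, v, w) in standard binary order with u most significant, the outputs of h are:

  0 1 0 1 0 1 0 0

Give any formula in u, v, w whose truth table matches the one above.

h(u, v, w) = (((not u and not v) and w) or ((not u and v) and w)) or ((u and not v) and w)

The 1-rows are (0,0,1), (0,1,1), (1,0,1). Each contributes one minterm — ¬u·¬v·w; ¬u·v·w; u·¬v·w — and their disjunction is a sum-of-products form of h.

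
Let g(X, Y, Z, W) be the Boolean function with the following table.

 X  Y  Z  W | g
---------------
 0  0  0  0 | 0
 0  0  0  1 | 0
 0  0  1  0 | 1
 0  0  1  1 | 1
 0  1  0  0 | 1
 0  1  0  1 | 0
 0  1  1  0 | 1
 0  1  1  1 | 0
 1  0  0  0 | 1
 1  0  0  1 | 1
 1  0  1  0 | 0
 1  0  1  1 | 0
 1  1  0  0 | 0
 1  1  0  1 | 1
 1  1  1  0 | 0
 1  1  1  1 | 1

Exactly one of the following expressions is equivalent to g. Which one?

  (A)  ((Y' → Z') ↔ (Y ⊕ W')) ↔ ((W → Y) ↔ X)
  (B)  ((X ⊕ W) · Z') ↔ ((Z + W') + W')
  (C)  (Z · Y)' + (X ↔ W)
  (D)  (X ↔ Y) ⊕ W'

(B) disagrees with g on (0,0,1,0) (formula → 0, table → 1); rule it out.
(C) disagrees with g on (0,0,0,0) (formula → 1, table → 0); rule it out.
(D) disagrees with g on (0,0,0,1) (formula → 1, table → 0); rule it out.
(A) is the remaining candidate, and it agrees with g on all 16 inputs.

A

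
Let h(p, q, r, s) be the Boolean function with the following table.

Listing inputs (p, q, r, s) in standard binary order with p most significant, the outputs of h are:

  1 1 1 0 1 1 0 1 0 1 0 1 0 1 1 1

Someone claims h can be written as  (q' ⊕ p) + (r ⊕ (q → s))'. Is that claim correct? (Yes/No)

No

Test each input against both h and the formula:
  p=0, q=0, r=0, s=0: formula gives 1, h = 1 ✓
  p=0, q=0, r=0, s=1: formula gives 1, h = 1 ✓
  p=0, q=0, r=1, s=0: formula gives 1, h = 1 ✓
  p=0, q=0, r=1, s=1: formula gives 1, but h = 0 ✗
A single disagreement suffices: at (0,0,1,1) they differ, so the formula does not compute h.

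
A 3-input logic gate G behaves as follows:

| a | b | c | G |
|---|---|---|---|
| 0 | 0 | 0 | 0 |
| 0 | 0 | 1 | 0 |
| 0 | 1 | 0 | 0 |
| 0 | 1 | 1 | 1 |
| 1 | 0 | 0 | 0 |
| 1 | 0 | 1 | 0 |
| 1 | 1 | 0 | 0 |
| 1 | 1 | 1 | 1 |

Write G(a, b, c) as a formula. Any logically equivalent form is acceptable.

Collect the rows where G=1 — (0,1,1), (1,1,1) — and write one minterm per row: ¬a·b·c, a·b·c. Their union (logical OR) reproduces the table exactly.

G(a, b, c) = ((NOT a AND b) AND c) OR ((a AND b) AND c)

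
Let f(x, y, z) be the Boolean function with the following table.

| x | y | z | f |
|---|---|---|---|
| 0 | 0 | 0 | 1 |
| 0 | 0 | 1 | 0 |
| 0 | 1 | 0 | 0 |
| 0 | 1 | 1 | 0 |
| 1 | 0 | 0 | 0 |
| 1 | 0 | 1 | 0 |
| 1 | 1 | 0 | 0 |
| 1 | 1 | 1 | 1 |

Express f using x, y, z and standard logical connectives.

f=1 on 2 inputs: (0,0,0), (1,1,1). Reading each as a conjunction of literals (¬x·¬y·¬z, x·y·z) and taking the OR gives the canonical DNF.

f(x, y, z) = ((x' · y') · z') + ((x · y) · z)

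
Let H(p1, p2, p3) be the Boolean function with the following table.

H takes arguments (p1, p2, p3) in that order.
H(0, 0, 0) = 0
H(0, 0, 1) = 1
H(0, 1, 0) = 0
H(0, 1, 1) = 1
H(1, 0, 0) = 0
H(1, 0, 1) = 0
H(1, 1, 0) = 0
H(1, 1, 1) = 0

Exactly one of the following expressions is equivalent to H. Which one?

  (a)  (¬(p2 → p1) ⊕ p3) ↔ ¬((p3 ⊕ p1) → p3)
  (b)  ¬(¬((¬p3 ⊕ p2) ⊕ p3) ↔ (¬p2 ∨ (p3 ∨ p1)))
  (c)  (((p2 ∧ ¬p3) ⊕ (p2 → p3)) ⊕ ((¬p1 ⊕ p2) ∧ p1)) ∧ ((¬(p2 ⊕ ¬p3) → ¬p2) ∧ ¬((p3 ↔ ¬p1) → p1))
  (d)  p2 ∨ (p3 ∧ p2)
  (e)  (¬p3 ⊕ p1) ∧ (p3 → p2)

c

(a) disagrees with H on (0,0,0) (formula → 1, table → 0); rule it out.
(b) disagrees with H on (0,0,0) (formula → 1, table → 0); rule it out.
(d) disagrees with H on (0,0,1) (formula → 0, table → 1); rule it out.
(e) disagrees with H on (0,0,0) (formula → 1, table → 0); rule it out.
That leaves (c). Evaluating it on every row reproduces the table of H exactly.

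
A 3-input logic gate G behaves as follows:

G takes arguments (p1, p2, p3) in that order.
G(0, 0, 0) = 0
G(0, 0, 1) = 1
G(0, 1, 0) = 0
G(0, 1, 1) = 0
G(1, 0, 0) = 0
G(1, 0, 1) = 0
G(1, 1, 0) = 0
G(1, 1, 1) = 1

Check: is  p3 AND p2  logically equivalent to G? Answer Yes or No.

No

Evaluate p3 AND p2 on each row and compare to G:
  p1=0, p2=0, p3=0: formula gives 0, G = 0 ✓
  p1=0, p2=0, p3=1: formula gives 0, but G = 1 ✗
A single disagreement suffices: at (0,0,1) they differ, so the formula does not compute G.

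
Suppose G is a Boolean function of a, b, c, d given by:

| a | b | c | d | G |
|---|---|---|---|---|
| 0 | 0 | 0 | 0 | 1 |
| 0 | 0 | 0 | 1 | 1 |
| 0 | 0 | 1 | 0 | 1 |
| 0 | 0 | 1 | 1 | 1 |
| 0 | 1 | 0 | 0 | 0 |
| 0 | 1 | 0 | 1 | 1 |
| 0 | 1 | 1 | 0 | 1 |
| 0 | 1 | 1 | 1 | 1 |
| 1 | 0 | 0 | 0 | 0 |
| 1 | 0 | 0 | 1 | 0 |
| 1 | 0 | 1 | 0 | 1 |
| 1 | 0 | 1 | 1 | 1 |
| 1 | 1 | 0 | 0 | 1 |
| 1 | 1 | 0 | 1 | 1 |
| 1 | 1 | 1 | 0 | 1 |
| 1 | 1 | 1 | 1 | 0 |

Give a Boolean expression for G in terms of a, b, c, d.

G(a, b, c, d) = ¬((((((¬a ∧ b) ∧ ¬c) ∧ ¬d) ∨ (((a ∧ ¬b) ∧ ¬c) ∧ ¬d)) ∨ (((a ∧ ¬b) ∧ ¬c) ∧ d)) ∨ (((a ∧ b) ∧ c) ∧ d))

G is 0 on only 4 rows — (0,1,0,0), (1,0,0,0), (1,0,0,1), (1,1,1,1). Writing each as a minterm (¬a·b·¬c·¬d, a·¬b·¬c·¬d, a·¬b·¬c·d, a·b·c·d) and OR-ing them characterizes exactly where G=0, so G is the negation of that disjunction.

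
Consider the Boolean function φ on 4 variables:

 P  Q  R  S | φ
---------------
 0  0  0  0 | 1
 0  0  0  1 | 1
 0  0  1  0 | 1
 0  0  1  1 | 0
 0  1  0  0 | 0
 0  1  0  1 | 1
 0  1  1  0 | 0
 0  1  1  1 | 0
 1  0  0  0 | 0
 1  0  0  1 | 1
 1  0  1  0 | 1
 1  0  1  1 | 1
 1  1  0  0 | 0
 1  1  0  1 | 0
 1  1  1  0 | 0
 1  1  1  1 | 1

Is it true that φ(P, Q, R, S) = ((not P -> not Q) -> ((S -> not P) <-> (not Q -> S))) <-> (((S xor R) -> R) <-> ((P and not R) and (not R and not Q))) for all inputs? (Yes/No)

Test each input against both φ and the formula:
  P=0, Q=0, R=0, S=0: formula gives 1, φ = 1 ✓
  P=0, Q=0, R=0, S=1: formula gives 1, φ = 1 ✓
  P=0, Q=0, R=1, S=0: formula gives 1, φ = 1 ✓
  P=0, Q=0, R=1, S=1: formula gives 0, φ = 0 ✓
  …and likewise for the remaining 12 rows.
Every row agrees, so the formula is equivalent.

Yes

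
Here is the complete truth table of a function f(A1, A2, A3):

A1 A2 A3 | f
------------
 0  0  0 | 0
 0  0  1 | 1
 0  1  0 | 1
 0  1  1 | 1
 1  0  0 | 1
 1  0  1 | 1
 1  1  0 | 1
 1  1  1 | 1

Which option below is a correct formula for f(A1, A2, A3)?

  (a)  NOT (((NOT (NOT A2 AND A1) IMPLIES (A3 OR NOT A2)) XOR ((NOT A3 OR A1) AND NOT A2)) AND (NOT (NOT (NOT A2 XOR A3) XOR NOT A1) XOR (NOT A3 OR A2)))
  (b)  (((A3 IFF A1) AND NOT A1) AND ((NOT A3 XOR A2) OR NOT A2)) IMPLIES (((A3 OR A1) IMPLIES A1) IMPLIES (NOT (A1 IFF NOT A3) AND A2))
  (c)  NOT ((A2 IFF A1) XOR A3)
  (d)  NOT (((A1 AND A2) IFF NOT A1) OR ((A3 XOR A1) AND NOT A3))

b

(a): at (0,0,0) it gives 1, but f = 0 — eliminated.
(c): at (0,1,1) it gives 0, but f = 1 — eliminated.
(d): at (0,0,0) it gives 1, but f = 0 — eliminated.
That leaves (b). Evaluating it on every row reproduces the table of f exactly.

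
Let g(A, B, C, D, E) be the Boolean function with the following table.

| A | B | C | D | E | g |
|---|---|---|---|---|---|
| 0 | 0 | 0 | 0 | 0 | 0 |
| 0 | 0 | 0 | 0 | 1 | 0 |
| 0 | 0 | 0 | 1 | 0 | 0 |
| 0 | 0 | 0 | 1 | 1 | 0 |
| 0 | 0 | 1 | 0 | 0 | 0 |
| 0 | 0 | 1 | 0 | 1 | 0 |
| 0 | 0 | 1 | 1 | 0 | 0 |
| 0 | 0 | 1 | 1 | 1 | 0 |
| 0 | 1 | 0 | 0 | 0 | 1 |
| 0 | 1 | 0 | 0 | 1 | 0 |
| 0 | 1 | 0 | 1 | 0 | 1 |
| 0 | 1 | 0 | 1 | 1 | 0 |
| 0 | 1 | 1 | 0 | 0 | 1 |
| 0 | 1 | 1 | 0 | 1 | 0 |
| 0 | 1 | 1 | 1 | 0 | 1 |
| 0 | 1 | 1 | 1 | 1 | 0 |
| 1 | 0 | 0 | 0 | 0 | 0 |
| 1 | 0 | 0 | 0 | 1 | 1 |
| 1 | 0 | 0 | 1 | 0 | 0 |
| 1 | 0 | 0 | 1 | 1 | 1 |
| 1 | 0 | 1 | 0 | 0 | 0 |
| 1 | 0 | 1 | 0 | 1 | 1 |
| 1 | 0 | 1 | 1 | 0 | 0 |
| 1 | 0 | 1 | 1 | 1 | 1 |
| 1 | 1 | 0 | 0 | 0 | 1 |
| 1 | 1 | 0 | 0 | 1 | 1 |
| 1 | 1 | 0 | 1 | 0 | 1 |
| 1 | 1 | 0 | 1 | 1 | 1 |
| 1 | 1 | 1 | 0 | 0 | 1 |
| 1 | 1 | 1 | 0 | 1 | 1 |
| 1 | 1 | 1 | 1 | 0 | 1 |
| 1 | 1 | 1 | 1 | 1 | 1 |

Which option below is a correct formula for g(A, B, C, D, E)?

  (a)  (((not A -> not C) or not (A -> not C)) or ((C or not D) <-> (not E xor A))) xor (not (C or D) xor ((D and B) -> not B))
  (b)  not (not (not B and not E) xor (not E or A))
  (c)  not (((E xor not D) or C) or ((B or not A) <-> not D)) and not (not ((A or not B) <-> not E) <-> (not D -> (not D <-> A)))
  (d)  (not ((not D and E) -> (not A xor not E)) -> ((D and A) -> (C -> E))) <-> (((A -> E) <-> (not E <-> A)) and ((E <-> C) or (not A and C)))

b

(a): at (0,0,0,0,0) it gives 1, but g = 0 — eliminated.
(c): at (0,0,0,1,0) it gives 1, but g = 0 — eliminated.
(d): at (0,0,1,0,1) it gives 1, but g = 0 — eliminated.
That leaves (b). Evaluating it on every row reproduces the table of g exactly.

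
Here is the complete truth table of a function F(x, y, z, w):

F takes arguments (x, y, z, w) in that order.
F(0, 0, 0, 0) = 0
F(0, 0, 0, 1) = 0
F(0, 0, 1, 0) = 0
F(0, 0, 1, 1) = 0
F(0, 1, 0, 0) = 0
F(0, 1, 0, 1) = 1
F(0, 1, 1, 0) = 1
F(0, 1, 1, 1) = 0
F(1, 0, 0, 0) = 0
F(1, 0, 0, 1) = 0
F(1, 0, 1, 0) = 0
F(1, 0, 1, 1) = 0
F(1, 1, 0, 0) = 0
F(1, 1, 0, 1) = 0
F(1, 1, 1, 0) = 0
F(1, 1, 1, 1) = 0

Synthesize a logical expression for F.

F(x, y, z, w) = (((not x and y) and not z) and w) or (((not x and y) and z) and not w)

Collect the rows where F=1 — (0,1,0,1), (0,1,1,0) — and write one minterm per row: ¬x·y·¬z·w, ¬x·y·z·¬w. Their union (logical OR) reproduces the table exactly.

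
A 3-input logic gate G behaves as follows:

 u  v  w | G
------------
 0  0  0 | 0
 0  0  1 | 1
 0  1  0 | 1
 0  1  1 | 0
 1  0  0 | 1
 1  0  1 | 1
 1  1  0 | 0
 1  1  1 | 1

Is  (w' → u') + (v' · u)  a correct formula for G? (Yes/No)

No

Evaluate (w' → u') + (v' · u) on each row and compare to G:
  u=0, v=0, w=0: formula gives 1, but G = 0 ✗
Row (0,0,0) is a counterexample, so the formula is not equivalent to G.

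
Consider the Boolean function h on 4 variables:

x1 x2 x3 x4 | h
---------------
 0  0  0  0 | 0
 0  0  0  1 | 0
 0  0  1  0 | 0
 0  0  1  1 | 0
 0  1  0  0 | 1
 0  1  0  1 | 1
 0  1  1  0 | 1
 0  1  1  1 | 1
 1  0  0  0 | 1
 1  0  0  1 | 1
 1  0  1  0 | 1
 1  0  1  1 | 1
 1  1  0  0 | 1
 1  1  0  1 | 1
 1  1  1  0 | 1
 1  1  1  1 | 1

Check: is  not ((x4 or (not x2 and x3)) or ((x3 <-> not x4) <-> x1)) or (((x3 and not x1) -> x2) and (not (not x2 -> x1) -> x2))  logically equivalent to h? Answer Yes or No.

Evaluate not ((x4 or (not x2 and x3)) or ((x3 <-> not x4) <-> x1)) or (((x3 and not x1) -> x2) and (not (not x2 -> x1) -> x2)) on each row and compare to h:
  x1=0, x2=0, x3=0, x4=0: formula gives 0, h = 0 ✓
  x1=0, x2=0, x3=0, x4=1: formula gives 0, h = 0 ✓
  x1=0, x2=0, x3=1, x4=0: formula gives 0, h = 0 ✓
  x1=0, x2=0, x3=1, x4=1: formula gives 0, h = 0 ✓
  … (the remaining 12 rows also agree.)
All 16 rows match — the expression computes h exactly.

Yes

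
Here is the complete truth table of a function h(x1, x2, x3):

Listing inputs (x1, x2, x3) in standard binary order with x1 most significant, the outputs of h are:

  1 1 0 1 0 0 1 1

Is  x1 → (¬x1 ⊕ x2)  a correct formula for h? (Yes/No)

Check the formula against h row by row:
  x1=0, x2=0, x3=0: formula gives 1, h = 1 ✓
  x1=0, x2=0, x3=1: formula gives 1, h = 1 ✓
  x1=0, x2=1, x3=0: formula gives 1, but h = 0 ✗
Since they disagree at (0,1,0), the expression is not a correct formula for h.

No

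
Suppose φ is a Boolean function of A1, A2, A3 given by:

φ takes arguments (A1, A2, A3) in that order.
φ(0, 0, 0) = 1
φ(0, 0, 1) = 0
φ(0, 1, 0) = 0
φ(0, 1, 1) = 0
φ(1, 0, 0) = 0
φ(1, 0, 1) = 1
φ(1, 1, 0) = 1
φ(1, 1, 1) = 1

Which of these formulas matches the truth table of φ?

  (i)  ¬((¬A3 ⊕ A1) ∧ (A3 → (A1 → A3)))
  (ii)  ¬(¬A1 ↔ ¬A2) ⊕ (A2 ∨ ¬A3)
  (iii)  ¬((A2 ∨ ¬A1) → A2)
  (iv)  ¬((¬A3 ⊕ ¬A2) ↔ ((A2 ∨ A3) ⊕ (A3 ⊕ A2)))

ii

(i) disagrees with φ on (0,0,0) (formula → 0, table → 1); rule it out.
(iii) disagrees with φ on (0,0,1) (formula → 1, table → 0); rule it out.
(iv) disagrees with φ on (0,0,0) (formula → 0, table → 1); rule it out.
That leaves (ii). Evaluating it on every row reproduces the table of φ exactly.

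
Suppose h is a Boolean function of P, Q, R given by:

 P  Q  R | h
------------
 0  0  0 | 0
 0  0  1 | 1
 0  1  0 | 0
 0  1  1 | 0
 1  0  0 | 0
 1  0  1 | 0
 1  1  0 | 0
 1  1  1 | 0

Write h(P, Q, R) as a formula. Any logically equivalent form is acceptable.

h(P, Q, R) = (NOT P AND NOT Q) AND R

Only row (0,0,1) gives 1. That row's minterm ¬P·¬Q·R is h directly.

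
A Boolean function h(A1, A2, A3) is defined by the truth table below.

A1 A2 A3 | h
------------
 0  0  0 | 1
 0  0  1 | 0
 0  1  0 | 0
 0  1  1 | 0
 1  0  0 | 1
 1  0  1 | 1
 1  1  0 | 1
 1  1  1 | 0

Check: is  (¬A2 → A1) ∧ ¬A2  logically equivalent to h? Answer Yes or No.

No

Evaluate (¬A2 → A1) ∧ ¬A2 on each row and compare to h:
  A1=0, A2=0, A3=0: formula gives 0, but h = 1 ✗
A single disagreement suffices: at (0,0,0) they differ, so the formula does not compute h.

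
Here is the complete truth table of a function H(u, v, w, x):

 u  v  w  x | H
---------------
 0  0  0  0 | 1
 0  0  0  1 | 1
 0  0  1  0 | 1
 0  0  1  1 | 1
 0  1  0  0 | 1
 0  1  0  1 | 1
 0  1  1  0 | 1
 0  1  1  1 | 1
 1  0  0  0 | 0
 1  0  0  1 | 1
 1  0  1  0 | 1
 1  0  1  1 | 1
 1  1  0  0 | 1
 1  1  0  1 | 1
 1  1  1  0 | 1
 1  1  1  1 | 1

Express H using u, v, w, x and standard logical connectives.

H(u, v, w, x) = NOT (((u AND NOT v) AND NOT w) AND NOT x)

Only row (1,0,0,0) gives 0. So H is 1 everywhere except there — the complement of the minterm u·¬v·¬w·¬x.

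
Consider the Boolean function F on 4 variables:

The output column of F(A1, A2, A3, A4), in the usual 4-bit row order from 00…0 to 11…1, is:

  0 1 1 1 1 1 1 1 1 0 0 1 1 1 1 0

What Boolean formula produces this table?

F is 0 on only 4 rows — (0,0,0,0), (1,0,0,1), (1,0,1,0), (1,1,1,1). Writing each as a minterm (¬A1·¬A2·¬A3·¬A4, A1·¬A2·¬A3·A4, A1·¬A2·A3·¬A4, A1·A2·A3·A4) and OR-ing them characterizes exactly where F=0, so F is the negation of that disjunction.

F(A1, A2, A3, A4) = ~((((((~A1 & ~A2) & ~A3) & ~A4) | (((A1 & ~A2) & ~A3) & A4)) | (((A1 & ~A2) & A3) & ~A4)) | (((A1 & A2) & A3) & A4))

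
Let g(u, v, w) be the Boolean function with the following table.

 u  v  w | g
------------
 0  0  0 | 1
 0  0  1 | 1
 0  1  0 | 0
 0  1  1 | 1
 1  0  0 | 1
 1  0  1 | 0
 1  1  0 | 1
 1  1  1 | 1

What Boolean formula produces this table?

g(u, v, w) = ~(((~u & v) & ~w) | ((u & ~v) & w))

The 0-rows are (0,1,0), (1,0,1). Take each as a conjunction (¬u·v·¬w, u·¬v·w), form their disjunction, and complement — that gives a formula that is 1 everywhere g is.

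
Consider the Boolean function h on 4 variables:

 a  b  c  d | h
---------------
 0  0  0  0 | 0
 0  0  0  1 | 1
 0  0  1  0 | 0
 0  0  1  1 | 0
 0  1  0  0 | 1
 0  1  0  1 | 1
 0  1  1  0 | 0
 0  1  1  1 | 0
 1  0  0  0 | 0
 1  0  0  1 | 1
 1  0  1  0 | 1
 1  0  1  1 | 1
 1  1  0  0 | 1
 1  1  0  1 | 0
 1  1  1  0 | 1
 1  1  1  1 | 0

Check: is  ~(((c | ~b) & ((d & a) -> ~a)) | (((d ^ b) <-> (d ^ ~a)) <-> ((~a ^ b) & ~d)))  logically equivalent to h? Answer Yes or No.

No

Test each input against both h and the formula:
  a=0, b=0, c=0, d=0: formula gives 0, h = 0 ✓
  a=0, b=0, c=0, d=1: formula gives 0, but h = 1 ✗
Since they disagree at (0,0,0,1), the expression is not a correct formula for h.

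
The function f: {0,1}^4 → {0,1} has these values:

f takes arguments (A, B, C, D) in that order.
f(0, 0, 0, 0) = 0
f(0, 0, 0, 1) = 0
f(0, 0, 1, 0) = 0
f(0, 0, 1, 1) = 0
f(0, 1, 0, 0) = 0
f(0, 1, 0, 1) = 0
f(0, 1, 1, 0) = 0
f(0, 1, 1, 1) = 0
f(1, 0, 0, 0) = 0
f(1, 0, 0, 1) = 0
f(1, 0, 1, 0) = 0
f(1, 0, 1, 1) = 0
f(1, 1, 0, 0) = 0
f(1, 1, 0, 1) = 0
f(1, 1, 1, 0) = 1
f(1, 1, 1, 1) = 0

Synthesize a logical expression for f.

f is 1 on exactly one input, (1,1,1,0), whose minterm is A·B·C·¬D. So f is just that conjunction.

f(A, B, C, D) = ((A and B) and C) and not D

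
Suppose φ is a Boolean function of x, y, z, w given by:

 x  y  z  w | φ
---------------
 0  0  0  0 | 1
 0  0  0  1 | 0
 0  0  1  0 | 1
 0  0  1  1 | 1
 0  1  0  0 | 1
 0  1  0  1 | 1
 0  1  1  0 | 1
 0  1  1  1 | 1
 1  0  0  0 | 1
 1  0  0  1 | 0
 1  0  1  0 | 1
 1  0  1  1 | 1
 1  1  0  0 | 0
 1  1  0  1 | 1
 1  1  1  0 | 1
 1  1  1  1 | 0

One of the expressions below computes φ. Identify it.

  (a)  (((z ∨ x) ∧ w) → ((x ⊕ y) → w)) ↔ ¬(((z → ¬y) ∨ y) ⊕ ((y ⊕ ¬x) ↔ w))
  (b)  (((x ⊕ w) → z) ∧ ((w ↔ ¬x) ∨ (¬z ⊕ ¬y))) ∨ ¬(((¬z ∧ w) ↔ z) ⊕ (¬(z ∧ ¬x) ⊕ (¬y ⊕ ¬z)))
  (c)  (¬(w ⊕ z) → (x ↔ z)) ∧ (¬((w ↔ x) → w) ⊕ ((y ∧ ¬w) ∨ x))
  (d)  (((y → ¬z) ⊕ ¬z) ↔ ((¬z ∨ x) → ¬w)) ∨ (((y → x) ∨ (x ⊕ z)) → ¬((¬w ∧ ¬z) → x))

(a) disagrees with φ on (0,0,0,0) (formula → 0, table → 1); rule it out.
(c) disagrees with φ on (0,0,1,1) (formula → 0, table → 1); rule it out.
(d) disagrees with φ on (0,0,0,1) (formula → 1, table → 0); rule it out.
(b) is the remaining candidate, and it agrees with φ on all 16 inputs.

b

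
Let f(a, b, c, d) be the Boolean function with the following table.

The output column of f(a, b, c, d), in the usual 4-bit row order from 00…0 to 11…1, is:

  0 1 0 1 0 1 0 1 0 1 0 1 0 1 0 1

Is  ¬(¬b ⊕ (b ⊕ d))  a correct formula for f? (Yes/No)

Evaluate ¬(¬b ⊕ (b ⊕ d)) on each row and compare to f:
  a=0, b=0, c=0, d=0: formula gives 0, f = 0 ✓
  a=0, b=0, c=0, d=1: formula gives 1, f = 1 ✓
  a=0, b=0, c=1, d=0: formula gives 0, f = 0 ✓
  a=0, b=0, c=1, d=1: formula gives 1, f = 1 ✓
  … (the remaining 12 rows also agree.)
No disagreement on any input; they are logically equivalent.

Yes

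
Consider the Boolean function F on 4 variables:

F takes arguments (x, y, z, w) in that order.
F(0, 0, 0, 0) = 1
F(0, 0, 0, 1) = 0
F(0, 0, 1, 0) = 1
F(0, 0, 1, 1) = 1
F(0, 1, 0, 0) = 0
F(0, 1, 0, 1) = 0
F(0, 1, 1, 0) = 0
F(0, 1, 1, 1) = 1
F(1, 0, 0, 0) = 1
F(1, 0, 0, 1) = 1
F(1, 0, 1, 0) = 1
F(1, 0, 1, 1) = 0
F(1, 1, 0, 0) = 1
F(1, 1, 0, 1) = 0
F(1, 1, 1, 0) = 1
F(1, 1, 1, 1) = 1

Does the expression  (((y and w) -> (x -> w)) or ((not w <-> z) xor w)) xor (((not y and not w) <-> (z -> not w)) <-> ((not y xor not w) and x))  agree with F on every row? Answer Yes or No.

Evaluate (((y and w) -> (x -> w)) or ((not w <-> z) xor w)) xor (((not y and not w) <-> (z -> not w)) <-> ((not y xor not w) and x)) on each row and compare to F:
  x=0, y=0, z=0, w=0: formula gives 1, F = 1 ✓
  x=0, y=0, z=0, w=1: formula gives 0, F = 0 ✓
  x=0, y=0, z=1, w=0: formula gives 1, F = 1 ✓
  x=0, y=0, z=1, w=1: formula gives 1, F = 1 ✓
  … (the remaining 12 rows also agree.)
All 16 rows match — the expression computes F exactly.

Yes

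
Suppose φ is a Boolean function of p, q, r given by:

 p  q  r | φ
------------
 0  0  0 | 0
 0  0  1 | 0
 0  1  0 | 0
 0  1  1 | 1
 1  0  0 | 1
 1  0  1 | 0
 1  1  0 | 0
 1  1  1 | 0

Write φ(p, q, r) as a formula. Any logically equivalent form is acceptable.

φ(p, q, r) = ((~p & q) & r) | ((p & ~q) & ~r)

The 1-rows are (0,1,1), (1,0,0). Each contributes one minterm — ¬p·q·r; p·¬q·¬r — and their disjunction is a sum-of-products form of φ.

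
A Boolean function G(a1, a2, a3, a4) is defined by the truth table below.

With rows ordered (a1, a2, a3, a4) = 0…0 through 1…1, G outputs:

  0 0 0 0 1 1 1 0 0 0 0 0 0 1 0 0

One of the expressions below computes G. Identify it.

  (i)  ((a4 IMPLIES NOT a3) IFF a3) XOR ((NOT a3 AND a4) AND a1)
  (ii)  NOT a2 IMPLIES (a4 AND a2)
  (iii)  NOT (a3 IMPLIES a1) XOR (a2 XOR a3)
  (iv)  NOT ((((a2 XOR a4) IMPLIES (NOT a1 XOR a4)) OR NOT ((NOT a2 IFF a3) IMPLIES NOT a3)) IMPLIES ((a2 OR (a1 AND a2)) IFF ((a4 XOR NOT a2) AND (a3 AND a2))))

(i): at (0,0,1,0) it gives 1, but G = 0 — eliminated.
(ii): at (0,1,1,1) it gives 1, but G = 0 — eliminated.
(iii): at (0,1,1,1) it gives 1, but G = 0 — eliminated.
Only (iv) survives; checking it on all 16 rows confirms it matches G.

iv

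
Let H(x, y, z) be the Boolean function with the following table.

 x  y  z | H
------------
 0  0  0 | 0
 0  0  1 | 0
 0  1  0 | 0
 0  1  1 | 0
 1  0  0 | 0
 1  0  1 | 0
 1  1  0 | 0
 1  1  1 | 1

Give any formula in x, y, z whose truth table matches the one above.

The output is 1 only when every input is 1 — the AND of all inputs.

H(x, y, z) = (x & y) & z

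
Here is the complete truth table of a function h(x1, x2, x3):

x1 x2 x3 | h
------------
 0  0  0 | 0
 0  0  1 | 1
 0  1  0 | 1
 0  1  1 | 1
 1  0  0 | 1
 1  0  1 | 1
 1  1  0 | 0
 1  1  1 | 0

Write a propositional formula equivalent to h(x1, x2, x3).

h(x1, x2, x3) = ((((x1' · x2') · x3') + ((x1 · x2) · x3')) + ((x1 · x2) · x3))'

There are just 3 zero rows: (0,0,0), (1,1,0), (1,1,1). Their minterms are ¬x1·¬x2·¬x3, x1·x2·¬x3, x1·x2·x3; the OR of those covers precisely the 0-outputs, and negating it yields h.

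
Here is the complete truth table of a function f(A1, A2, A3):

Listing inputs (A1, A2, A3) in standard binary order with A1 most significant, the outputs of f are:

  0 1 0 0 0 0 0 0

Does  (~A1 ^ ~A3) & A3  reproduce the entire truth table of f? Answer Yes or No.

Test each input against both f and the formula:
  A1=0, A2=0, A3=0: formula gives 0, f = 0 ✓
  A1=0, A2=0, A3=1: formula gives 1, f = 1 ✓
  A1=0, A2=1, A3=0: formula gives 0, f = 0 ✓
  A1=0, A2=1, A3=1: formula gives 1, but f = 0 ✗
A single disagreement suffices: at (0,1,1) they differ, so the formula does not compute f.

No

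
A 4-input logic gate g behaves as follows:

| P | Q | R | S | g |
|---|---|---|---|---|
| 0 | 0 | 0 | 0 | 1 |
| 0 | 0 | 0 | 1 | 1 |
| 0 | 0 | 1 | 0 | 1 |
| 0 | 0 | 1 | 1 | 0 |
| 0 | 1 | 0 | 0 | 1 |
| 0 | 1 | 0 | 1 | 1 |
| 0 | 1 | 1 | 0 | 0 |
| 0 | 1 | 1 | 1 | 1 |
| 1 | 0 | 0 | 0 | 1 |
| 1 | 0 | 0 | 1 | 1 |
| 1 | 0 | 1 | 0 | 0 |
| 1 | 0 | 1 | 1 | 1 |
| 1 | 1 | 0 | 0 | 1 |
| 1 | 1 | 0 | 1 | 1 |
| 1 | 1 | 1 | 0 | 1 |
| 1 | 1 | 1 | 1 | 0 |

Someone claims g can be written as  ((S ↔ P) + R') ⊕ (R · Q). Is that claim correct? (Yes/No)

Test each input against both g and the formula:
  P=0, Q=0, R=0, S=0: formula gives 1, g = 1 ✓
  P=0, Q=0, R=0, S=1: formula gives 1, g = 1 ✓
  P=0, Q=0, R=1, S=0: formula gives 1, g = 1 ✓
  P=0, Q=0, R=1, S=1: formula gives 0, g = 0 ✓
  … (the remaining 12 rows also agree.)
No disagreement on any input; they are logically equivalent.

Yes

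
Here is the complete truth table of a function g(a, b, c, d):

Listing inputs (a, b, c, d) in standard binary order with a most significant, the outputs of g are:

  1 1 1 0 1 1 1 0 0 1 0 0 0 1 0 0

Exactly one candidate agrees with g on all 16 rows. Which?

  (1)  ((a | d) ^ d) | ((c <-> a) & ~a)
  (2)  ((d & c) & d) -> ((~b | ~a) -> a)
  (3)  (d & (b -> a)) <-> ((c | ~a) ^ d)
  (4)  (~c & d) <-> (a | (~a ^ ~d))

4

(1) fails at (0,0,1,0): the formula yields 0, g is 1.
(2) fails at (1,0,0,0): the formula yields 1, g is 0.
(3) fails at (0,0,0,0): the formula yields 0, g is 1.
That leaves (4). Evaluating it on every row reproduces the table of g exactly.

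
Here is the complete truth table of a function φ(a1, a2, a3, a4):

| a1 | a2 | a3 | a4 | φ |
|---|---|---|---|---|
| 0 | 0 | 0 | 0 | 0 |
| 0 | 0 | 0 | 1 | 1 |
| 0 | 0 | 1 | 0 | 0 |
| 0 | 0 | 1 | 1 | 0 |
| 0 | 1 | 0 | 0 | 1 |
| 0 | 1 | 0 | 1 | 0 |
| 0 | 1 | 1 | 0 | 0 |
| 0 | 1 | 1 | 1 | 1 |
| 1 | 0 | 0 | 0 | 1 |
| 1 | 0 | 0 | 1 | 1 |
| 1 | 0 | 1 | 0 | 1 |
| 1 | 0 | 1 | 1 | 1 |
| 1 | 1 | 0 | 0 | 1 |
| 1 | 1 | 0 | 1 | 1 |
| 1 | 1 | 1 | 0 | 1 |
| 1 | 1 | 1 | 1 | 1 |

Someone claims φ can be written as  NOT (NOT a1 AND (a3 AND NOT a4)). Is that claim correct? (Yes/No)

Test each input against both φ and the formula:
  a1=0, a2=0, a3=0, a4=0: formula gives 1, but φ = 0 ✗
Since they disagree at (0,0,0,0), the expression is not a correct formula for φ.

No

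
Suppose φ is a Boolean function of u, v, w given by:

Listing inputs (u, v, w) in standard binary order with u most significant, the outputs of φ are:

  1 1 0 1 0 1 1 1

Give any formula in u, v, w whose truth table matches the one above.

φ(u, v, w) = NOT (((NOT u AND v) AND NOT w) OR ((u AND NOT v) AND NOT w))

There are just 2 zero rows: (0,1,0), (1,0,0). Their minterms are ¬u·v·¬w, u·¬v·¬w; the OR of those covers precisely the 0-outputs, and negating it yields φ.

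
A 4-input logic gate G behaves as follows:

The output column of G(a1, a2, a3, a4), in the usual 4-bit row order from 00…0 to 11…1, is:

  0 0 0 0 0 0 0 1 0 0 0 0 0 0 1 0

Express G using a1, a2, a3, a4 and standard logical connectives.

G=1 on 2 inputs: (0,1,1,1), (1,1,1,0). Reading each as a conjunction of literals (¬a1·a2·a3·a4, a1·a2·a3·¬a4) and taking the OR gives the canonical DNF.

G(a1, a2, a3, a4) = (((a1' · a2) · a3) · a4) + (((a1 · a2) · a3) · a4')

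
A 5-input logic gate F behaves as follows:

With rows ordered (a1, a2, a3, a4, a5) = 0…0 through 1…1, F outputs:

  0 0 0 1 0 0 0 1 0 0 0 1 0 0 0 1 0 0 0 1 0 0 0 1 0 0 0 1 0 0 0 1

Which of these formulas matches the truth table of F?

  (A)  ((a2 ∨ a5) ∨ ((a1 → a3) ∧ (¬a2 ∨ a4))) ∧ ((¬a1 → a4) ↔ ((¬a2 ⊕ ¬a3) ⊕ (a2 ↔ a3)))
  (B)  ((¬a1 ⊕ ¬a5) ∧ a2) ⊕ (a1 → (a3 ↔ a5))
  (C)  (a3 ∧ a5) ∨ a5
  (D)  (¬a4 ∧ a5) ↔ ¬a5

D

(A) disagrees with F on (0,0,0,1,0) (formula → 1, table → 0); rule it out.
(B) disagrees with F on (0,0,0,0,0) (formula → 1, table → 0); rule it out.
(C) disagrees with F on (0,0,0,0,1) (formula → 1, table → 0); rule it out.
(D) is the remaining candidate, and it agrees with F on all 32 inputs.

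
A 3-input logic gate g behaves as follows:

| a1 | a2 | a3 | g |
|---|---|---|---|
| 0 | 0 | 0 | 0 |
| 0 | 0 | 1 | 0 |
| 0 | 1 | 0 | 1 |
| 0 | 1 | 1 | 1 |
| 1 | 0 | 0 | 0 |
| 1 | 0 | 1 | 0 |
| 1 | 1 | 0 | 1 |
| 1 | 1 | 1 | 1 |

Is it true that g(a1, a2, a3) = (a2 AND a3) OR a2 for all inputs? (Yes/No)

Test each input against both g and the formula:
  a1=0, a2=0, a3=0: formula gives 0, g = 0 ✓
  a1=0, a2=0, a3=1: formula gives 0, g = 0 ✓
  a1=0, a2=1, a3=0: formula gives 1, g = 1 ✓
  a1=0, a2=1, a3=1: formula gives 1, g = 1 ✓
  a1=1, a2=0, a3=0: formula gives 0, g = 0 ✓
  …and likewise for the remaining 3 rows.
No disagreement on any input; they are logically equivalent.

Yes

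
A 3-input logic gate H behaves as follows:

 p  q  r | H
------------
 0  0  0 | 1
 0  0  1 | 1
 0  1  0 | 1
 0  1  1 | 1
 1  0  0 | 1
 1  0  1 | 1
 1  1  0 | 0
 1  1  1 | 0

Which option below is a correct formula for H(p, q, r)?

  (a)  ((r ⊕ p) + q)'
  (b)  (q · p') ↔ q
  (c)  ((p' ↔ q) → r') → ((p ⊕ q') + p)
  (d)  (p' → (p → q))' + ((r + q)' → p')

(a) disagrees with H on (0,0,1) (formula → 0, table → 1); rule it out.
(c) disagrees with H on (0,1,0) (formula → 0, table → 1); rule it out.
(d) disagrees with H on (1,0,0) (formula → 0, table → 1); rule it out.
(b) is the remaining candidate, and it agrees with H on all 8 inputs.

b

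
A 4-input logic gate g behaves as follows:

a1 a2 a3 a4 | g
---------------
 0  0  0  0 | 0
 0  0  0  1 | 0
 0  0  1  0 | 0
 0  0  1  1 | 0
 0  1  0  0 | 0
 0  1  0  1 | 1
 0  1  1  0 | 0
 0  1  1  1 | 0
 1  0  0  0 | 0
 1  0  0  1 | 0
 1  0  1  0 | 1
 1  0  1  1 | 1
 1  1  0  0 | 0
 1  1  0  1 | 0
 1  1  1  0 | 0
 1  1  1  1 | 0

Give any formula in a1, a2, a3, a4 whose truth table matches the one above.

g(a1, a2, a3, a4) = ((((not a1 and a2) and not a3) and a4) or (((a1 and not a2) and a3) and not a4)) or (((a1 and not a2) and a3) and a4)

Collect the rows where g=1 — (0,1,0,1), (1,0,1,0), (1,0,1,1) — and write one minterm per row: ¬a1·a2·¬a3·a4, a1·¬a2·a3·¬a4, a1·¬a2·a3·a4. Their union (logical OR) reproduces the table exactly.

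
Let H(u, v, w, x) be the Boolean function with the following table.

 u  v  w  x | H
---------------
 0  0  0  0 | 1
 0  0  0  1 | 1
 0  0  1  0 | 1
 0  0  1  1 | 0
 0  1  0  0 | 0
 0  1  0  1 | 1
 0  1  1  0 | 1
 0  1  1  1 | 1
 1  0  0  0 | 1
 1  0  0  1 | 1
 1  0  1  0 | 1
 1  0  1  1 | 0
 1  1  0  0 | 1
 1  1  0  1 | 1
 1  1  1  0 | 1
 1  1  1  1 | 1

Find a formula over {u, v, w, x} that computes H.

There are just 3 zero rows: (0,0,1,1), (0,1,0,0), (1,0,1,1). Their minterms are ¬u·¬v·w·x, ¬u·v·¬w·¬x, u·¬v·w·x; the OR of those covers precisely the 0-outputs, and negating it yields H.

H(u, v, w, x) = ~(((((~u & ~v) & w) & x) | (((~u & v) & ~w) & ~x)) | (((u & ~v) & w) & x))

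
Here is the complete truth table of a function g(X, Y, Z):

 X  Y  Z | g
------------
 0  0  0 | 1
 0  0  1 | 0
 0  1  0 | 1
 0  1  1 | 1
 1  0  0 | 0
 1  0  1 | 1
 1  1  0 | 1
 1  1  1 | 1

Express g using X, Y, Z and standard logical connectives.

g is 0 on only 2 rows — (0,0,1), (1,0,0). Writing each as a minterm (¬X·¬Y·Z, X·¬Y·¬Z) and OR-ing them characterizes exactly where g=0, so g is the negation of that disjunction.

g(X, Y, Z) = ~(((~X & ~Y) & Z) | ((X & ~Y) & ~Z))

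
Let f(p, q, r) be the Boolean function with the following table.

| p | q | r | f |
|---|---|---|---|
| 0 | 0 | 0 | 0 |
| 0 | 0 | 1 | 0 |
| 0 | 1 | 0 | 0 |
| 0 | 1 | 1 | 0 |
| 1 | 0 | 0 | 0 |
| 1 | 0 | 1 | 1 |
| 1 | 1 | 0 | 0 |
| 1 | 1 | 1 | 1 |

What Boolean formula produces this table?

Collect the rows where f=1 — (1,0,1), (1,1,1) — and write one minterm per row: p·¬q·r, p·q·r. Their union (logical OR) reproduces the table exactly.

f(p, q, r) = ((p & ~q) & r) | ((p & q) & r)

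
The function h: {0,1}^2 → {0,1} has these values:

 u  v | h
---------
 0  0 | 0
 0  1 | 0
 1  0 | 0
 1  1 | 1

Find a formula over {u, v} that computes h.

h(u, v) = u & v

The output is 1 only when every input is 1 — the AND of all inputs.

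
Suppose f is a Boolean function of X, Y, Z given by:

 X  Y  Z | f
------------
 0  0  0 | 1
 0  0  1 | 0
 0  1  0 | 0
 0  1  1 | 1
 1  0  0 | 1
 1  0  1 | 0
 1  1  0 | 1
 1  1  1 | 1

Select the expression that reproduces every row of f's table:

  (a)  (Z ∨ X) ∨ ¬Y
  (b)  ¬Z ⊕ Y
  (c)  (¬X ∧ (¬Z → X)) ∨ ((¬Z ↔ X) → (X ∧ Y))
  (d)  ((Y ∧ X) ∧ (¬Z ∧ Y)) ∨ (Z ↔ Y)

(a): at (0,0,1) it gives 1, but f = 0 — eliminated.
(b): at (1,1,0) it gives 0, but f = 1 — eliminated.
(c): at (0,0,1) it gives 1, but f = 0 — eliminated.
That leaves (d). Evaluating it on every row reproduces the table of f exactly.

d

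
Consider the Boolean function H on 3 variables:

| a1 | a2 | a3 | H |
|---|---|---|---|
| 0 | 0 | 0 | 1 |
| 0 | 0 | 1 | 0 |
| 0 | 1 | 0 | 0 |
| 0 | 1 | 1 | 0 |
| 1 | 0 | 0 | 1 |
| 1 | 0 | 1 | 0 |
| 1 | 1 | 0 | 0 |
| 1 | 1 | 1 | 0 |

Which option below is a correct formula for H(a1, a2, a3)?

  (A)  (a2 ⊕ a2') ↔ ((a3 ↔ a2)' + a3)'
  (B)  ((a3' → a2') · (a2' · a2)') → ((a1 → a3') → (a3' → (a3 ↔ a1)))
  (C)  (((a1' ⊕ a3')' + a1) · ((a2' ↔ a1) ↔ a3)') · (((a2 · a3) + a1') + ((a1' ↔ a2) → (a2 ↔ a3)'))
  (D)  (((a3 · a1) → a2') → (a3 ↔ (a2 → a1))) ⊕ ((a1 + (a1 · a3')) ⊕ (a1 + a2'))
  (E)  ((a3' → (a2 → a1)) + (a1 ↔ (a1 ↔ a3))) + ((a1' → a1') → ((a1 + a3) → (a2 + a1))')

A

(B) fails at (0,0,1): the formula yields 1, H is 0.
(C) fails at (0,0,0): the formula yields 0, H is 1.
(D) fails at (0,1,0): the formula yields 1, H is 0.
(E) fails at (0,0,1): the formula yields 1, H is 0.
(A) is the remaining candidate, and it agrees with H on all 8 inputs.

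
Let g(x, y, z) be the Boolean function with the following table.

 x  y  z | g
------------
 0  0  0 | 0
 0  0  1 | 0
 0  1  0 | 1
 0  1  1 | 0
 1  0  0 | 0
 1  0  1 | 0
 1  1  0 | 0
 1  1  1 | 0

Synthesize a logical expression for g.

g(x, y, z) = (not x and y) and not z

Only row (0,1,0) gives 1. That row's minterm ¬x·y·¬z is g directly.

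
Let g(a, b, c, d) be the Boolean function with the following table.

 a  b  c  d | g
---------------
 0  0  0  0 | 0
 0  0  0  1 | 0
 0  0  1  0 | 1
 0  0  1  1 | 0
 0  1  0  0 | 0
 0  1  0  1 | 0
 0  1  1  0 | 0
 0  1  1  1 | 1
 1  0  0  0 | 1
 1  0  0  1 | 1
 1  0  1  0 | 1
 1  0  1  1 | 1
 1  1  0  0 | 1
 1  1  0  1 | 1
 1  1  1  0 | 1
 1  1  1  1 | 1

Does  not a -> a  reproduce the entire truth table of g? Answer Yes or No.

No

Check the formula against g row by row:
  a=0, b=0, c=0, d=0: formula gives 0, g = 0 ✓
  a=0, b=0, c=0, d=1: formula gives 0, g = 0 ✓
  a=0, b=0, c=1, d=0: formula gives 0, but g = 1 ✗
Row (0,0,1,0) is a counterexample, so the formula is not equivalent to g.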